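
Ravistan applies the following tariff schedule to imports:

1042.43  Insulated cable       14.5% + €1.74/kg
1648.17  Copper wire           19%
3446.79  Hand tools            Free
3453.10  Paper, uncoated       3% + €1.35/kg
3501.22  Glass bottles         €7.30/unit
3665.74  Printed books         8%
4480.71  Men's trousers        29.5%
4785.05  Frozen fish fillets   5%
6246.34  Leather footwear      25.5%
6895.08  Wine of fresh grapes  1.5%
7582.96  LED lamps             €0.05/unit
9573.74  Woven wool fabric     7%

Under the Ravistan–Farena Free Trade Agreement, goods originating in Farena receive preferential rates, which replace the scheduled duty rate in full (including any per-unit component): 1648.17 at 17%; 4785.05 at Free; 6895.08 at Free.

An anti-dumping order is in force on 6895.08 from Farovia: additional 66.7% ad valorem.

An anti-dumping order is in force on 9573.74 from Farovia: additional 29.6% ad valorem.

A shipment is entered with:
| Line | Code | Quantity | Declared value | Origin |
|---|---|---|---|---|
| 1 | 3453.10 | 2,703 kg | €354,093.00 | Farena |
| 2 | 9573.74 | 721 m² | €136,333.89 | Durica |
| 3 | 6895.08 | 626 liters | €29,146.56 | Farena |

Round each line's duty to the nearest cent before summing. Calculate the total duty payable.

€23,815.21

Line 1 (3453.10, Farena, 2,703 kg, €354,093.00):
Base rate for 3453.10 is 3% + €1.35/kg.
Origin Farena is the FTA partner but 3453.10 is not on the preference list; base rate stands.
Duty = €354,093.00 × 3% + 2,703 × €1.35 = €14,271.84.
Line 2 (9573.74, Durica, 721 m², €136,333.89):
Base rate for 9573.74 is 7%.
The additional-duty order on 9573.74 targets Farovia, not Durica; it does not apply.
Duty = €136,333.89 × 7% = €9,543.37.
Line 3 (6895.08, Farena, 626 liters, €29,146.56):
Base rate for 6895.08 is 1.5%.
Origin Farena qualifies under the Ravistan–Farena agreement and 6895.08 is covered: preferential rate Free applies instead.
The additional-duty order on 6895.08 targets Farovia, not Farena; it does not apply.
Duty = €29,146.56 × 0% = €0.00.
Total = €14,271.84 + €9,543.37 + €0.00 = €23,815.21.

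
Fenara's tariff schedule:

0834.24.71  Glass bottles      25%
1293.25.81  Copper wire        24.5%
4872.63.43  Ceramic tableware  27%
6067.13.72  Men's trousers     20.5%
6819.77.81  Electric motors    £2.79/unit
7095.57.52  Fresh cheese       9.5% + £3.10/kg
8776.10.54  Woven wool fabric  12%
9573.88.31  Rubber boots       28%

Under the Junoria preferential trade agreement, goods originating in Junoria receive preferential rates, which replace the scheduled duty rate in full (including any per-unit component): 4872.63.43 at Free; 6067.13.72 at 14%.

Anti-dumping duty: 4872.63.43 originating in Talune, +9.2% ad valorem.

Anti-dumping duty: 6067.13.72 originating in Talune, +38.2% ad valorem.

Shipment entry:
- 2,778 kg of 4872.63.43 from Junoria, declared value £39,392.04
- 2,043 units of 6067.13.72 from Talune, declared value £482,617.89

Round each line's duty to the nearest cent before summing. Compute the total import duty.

£283,296.70

Line 1 (4872.63.43, Junoria, 2,778 kg, £39,392.04):
Base rate for 4872.63.43 is 27%.
Origin Junoria qualifies under the Fenara–Junoria agreement and 4872.63.43 is covered: preferential rate Free applies instead.
The additional-duty order on 4872.63.43 targets Talune, not Junoria; it does not apply.
Duty = £39,392.04 × 0% = £0.00.
Line 2 (6067.13.72, Talune, 2,043 units, £482,617.89):
Base rate for 6067.13.72 is 20.5%.
6067.13.72 has an FTA preferential rate, but origin Talune is not Junoria; base rate stands.
Additional duty on 6067.13.72 from Talune: +38.2%. Applied ad valorem rate: 20.5% + 38.2% = 58.7%.
Duty = £482,617.89 × 58.7% = £283,296.70.
Total = £0.00 + £283,296.70 = £283,296.70.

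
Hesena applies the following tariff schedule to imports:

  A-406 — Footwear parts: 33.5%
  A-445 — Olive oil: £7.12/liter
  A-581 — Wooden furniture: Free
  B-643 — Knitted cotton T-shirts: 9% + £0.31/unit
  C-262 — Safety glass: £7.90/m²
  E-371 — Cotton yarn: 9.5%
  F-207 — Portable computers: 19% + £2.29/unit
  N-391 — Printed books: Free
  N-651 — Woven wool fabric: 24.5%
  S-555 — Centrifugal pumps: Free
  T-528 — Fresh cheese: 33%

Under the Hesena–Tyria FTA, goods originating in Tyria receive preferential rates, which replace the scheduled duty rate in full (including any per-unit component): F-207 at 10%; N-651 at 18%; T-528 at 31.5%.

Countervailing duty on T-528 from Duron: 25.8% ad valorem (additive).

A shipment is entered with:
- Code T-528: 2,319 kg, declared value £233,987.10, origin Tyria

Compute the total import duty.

Line 1 (T-528, Tyria, 2,319 kg, £233,987.10):
Base rate for T-528 is 33%.
Origin Tyria qualifies under the Hesena–Tyria agreement and T-528 is covered: preferential rate 31.5% applies instead.
The additional-duty order on T-528 targets Duron, not Tyria; it does not apply.
Duty = £233,987.10 × 31.5% = £73,705.94.

£73,705.94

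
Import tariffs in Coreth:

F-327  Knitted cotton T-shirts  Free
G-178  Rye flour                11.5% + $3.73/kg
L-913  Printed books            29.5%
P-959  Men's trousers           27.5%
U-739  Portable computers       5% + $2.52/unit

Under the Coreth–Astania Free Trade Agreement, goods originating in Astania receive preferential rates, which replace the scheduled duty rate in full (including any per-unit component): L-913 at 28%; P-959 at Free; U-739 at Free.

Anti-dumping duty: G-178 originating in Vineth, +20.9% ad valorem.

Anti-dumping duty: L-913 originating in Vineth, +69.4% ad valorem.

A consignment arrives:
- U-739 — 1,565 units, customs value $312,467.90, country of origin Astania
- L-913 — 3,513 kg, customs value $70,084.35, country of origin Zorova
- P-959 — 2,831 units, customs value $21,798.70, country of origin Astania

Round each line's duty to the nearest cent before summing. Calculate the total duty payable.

Line 1 (U-739, Astania, 1,565 units, $312,467.90):
Base rate for U-739 is 5% + $2.52/unit.
Origin Astania qualifies under the Coreth–Astania agreement and U-739 is covered: preferential rate Free applies instead.
Duty = $312,467.90 × 0% = $0.00.
Line 2 (L-913, Zorova, 3,513 kg, $70,084.35):
Base rate for L-913 is 29.5%.
L-913 has an FTA preferential rate, but origin Zorova is not Astania; base rate stands.
The additional-duty order on L-913 targets Vineth, not Zorova; it does not apply.
Duty = $70,084.35 × 29.5% = $20,674.88.
Line 3 (P-959, Astania, 2,831 units, $21,798.70):
Base rate for P-959 is 27.5%.
Origin Astania qualifies under the Coreth–Astania agreement and P-959 is covered: preferential rate Free applies instead.
Duty = $21,798.70 × 0% = $0.00.
Total = $0.00 + $20,674.88 + $0.00 = $20,674.88.

$20,674.88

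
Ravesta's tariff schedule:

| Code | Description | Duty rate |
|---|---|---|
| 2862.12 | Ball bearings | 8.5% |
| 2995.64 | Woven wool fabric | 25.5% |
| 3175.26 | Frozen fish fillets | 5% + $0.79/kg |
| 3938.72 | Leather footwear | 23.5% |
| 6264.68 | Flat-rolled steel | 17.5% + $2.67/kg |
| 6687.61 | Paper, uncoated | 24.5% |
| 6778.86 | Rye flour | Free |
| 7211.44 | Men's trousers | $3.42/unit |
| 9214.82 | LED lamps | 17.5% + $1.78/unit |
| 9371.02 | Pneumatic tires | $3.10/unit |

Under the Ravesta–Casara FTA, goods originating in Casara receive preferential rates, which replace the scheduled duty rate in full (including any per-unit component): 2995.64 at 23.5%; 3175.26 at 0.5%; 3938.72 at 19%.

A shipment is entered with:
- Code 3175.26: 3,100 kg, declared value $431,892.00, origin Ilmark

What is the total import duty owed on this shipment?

$24,043.60

Line 1 (3175.26, Ilmark, 3,100 kg, $431,892.00):
Base rate for 3175.26 is 5% + $0.79/kg.
3175.26 has an FTA preferential rate, but origin Ilmark is not Casara; base rate stands.
Duty = $431,892.00 × 5% + 3,100 × $0.79 = $24,043.60.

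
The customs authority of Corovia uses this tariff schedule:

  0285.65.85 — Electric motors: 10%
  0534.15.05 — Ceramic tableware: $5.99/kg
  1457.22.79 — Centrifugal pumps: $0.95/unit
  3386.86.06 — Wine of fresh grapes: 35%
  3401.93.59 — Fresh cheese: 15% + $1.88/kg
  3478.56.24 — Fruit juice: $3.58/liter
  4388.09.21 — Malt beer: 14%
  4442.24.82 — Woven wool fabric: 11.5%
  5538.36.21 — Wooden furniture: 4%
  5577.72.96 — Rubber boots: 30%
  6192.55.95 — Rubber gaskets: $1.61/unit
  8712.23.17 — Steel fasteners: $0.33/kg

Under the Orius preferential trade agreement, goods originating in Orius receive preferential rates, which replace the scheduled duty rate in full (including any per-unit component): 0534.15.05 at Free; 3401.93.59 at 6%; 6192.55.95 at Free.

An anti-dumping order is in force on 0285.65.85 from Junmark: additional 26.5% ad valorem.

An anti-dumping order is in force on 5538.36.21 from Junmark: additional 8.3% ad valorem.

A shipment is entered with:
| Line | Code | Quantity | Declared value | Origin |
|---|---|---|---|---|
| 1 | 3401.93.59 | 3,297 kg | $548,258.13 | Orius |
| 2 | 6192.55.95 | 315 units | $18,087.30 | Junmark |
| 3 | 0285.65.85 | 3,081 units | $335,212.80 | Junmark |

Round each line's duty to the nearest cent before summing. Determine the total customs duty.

$155,755.31

Line 1 (3401.93.59, Orius, 3,297 kg, $548,258.13):
Base rate for 3401.93.59 is 15% + $1.88/kg.
Origin Orius qualifies under the Corovia–Orius agreement and 3401.93.59 is covered: preferential rate 6% applies instead.
Duty = $548,258.13 × 6% = $32,895.49.
Line 2 (6192.55.95, Junmark, 315 units, $18,087.30):
Base rate for 6192.55.95 is $1.61/unit.
6192.55.95 has an FTA preferential rate, but origin Junmark is not Orius; base rate stands.
Duty = 315 × $1.61 = $507.15.
Line 3 (0285.65.85, Junmark, 3,081 units, $335,212.80):
Base rate for 0285.65.85 is 10%.
Additional duty on 0285.65.85 from Junmark: +26.5%. Applied ad valorem rate: 10% + 26.5% = 36.5%.
Duty = $335,212.80 × 36.5% = $122,352.67.
Total = $32,895.49 + $507.15 + $122,352.67 = $155,755.31.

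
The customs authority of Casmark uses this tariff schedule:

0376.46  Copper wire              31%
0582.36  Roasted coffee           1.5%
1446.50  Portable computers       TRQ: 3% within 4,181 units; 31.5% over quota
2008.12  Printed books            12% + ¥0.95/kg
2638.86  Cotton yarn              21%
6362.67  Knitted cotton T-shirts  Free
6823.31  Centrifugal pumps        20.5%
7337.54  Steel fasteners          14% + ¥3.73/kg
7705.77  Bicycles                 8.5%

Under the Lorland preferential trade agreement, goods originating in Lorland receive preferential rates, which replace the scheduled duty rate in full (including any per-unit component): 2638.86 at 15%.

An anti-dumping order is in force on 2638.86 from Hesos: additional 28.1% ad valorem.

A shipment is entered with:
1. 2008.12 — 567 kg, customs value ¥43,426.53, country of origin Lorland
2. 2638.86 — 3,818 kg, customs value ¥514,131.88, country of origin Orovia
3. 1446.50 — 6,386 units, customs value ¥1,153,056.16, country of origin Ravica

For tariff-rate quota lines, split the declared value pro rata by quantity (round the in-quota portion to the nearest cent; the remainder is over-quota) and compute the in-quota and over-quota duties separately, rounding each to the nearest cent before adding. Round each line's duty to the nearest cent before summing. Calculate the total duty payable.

Line 1 (2008.12, Lorland, 567 kg, ¥43,426.53):
Base rate for 2008.12 is 12% + ¥0.95/kg.
Origin Lorland is the FTA partner but 2008.12 is not on the preference list; base rate stands.
Duty = ¥43,426.53 × 12% + 567 × ¥0.95 = ¥5,749.83.
Line 2 (2638.86, Orovia, 3,818 kg, ¥514,131.88):
Base rate for 2638.86 is 21%.
2638.86 has an FTA preferential rate, but origin Orovia is not Lorland; base rate stands.
The additional-duty order on 2638.86 targets Hesos, not Orovia; it does not apply.
Duty = ¥514,131.88 × 21% = ¥107,967.69.
Line 3 (1446.50, Ravica, 6,386 units, ¥1,153,056.16):
Code 1446.50 is under a tariff-rate quota (threshold 4,181 units). In-quota: 4,181 units at 3%; over-quota: 2,205 units at 31.5%.
Pro-rata value split: in-quota = ¥1,153,056.16 × 4,181/6,386 = ¥754,921.36; over-quota = ¥1,153,056.16 − ¥754,921.36 = ¥398,134.80.
In-quota duty = ¥754,921.36 × 3% = ¥22,647.64. Over-quota duty = ¥398,134.80 × 31.5% = ¥125,412.46.
Line duty = ¥22,647.64 + ¥125,412.46 = ¥148,060.10.
Total = ¥5,749.83 + ¥107,967.69 + ¥148,060.10 = ¥261,777.62.

¥261,777.62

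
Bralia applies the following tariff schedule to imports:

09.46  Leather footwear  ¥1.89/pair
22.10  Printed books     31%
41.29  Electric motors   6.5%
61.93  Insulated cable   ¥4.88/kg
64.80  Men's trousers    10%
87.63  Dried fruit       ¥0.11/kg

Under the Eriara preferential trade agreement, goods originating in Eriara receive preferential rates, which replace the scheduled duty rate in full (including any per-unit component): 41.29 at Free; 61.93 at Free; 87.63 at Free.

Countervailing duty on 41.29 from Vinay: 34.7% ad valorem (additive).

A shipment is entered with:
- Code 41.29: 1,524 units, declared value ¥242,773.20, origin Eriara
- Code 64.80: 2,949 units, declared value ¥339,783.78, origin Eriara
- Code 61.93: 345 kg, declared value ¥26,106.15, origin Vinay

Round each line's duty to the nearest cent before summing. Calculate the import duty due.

¥35,661.98

Line 1 (41.29, Eriara, 1,524 units, ¥242,773.20):
Base rate for 41.29 is 6.5%.
Origin Eriara qualifies under the Bralia–Eriara agreement and 41.29 is covered: preferential rate Free applies instead.
The additional-duty order on 41.29 targets Vinay, not Eriara; it does not apply.
Duty = ¥242,773.20 × 0% = ¥0.00.
Line 2 (64.80, Eriara, 2,949 units, ¥339,783.78):
Base rate for 64.80 is 10%.
Origin Eriara is the FTA partner but 64.80 is not on the preference list; base rate stands.
Duty = ¥339,783.78 × 10% = ¥33,978.38.
Line 3 (61.93, Vinay, 345 kg, ¥26,106.15):
Base rate for 61.93 is ¥4.88/kg.
61.93 has an FTA preferential rate, but origin Vinay is not Eriara; base rate stands.
Duty = 345 × ¥4.88 = ¥1,683.60.
Total = ¥0.00 + ¥33,978.38 + ¥1,683.60 = ¥35,661.98.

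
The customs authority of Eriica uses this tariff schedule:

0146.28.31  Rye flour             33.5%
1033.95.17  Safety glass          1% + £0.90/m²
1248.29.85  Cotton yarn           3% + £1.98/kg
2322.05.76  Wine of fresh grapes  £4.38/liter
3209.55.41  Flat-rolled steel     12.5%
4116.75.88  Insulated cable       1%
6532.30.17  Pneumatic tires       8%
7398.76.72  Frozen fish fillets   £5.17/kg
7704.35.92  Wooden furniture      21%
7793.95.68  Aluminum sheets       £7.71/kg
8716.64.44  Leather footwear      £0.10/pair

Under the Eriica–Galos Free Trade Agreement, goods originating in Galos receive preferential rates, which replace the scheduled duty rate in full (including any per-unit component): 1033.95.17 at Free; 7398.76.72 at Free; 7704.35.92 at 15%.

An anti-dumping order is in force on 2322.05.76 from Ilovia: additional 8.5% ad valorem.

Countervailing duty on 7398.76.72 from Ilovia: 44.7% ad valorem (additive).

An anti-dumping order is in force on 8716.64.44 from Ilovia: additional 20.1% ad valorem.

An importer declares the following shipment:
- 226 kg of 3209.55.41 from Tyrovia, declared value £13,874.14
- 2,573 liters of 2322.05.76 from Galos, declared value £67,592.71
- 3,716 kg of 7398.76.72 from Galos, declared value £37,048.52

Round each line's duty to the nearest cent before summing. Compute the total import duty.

Line 1 (3209.55.41, Tyrovia, 226 kg, £13,874.14):
Base rate for 3209.55.41 is 12.5%.
Duty = £13,874.14 × 12.5% = £1,734.27.
Line 2 (2322.05.76, Galos, 2,573 liters, £67,592.71):
Base rate for 2322.05.76 is £4.38/liter.
Origin Galos is the FTA partner but 2322.05.76 is not on the preference list; base rate stands.
The additional-duty order on 2322.05.76 targets Ilovia, not Galos; it does not apply.
Duty = 2,573 × £4.38 = £11,269.74.
Line 3 (7398.76.72, Galos, 3,716 kg, £37,048.52):
Base rate for 7398.76.72 is £5.17/kg.
Origin Galos qualifies under the Eriica–Galos agreement and 7398.76.72 is covered: preferential rate Free applies instead.
The additional-duty order on 7398.76.72 targets Ilovia, not Galos; it does not apply.
Duty = £37,048.52 × 0% = £0.00.
Total = £1,734.27 + £11,269.74 + £0.00 = £13,004.01.

£13,004.01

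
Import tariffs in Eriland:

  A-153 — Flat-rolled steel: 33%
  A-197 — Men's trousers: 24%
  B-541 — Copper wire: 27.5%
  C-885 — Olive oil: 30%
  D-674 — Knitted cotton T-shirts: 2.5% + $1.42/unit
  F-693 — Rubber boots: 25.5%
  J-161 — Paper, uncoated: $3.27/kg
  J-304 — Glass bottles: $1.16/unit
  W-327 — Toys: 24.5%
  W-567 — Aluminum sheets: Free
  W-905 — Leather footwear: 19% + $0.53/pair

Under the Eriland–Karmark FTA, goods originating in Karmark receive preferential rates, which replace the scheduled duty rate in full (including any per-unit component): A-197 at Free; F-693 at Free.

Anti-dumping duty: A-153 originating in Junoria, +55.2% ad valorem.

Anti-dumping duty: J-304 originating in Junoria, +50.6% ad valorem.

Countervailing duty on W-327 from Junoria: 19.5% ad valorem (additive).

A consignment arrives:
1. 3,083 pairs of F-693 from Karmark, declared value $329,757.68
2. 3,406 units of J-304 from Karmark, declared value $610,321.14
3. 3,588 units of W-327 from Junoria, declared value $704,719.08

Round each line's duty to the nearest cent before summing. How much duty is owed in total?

$314,027.36

Line 1 (F-693, Karmark, 3,083 pairs, $329,757.68):
Base rate for F-693 is 25.5%.
Origin Karmark qualifies under the Eriland–Karmark agreement and F-693 is covered: preferential rate Free applies instead.
Duty = $329,757.68 × 0% = $0.00.
Line 2 (J-304, Karmark, 3,406 units, $610,321.14):
Base rate for J-304 is $1.16/unit.
Origin Karmark is the FTA partner but J-304 is not on the preference list; base rate stands.
The additional-duty order on J-304 targets Junoria, not Karmark; it does not apply.
Duty = 3,406 × $1.16 = $3,950.96.
Line 3 (W-327, Junoria, 3,588 units, $704,719.08):
Base rate for W-327 is 24.5%.
Additional duty on W-327 from Junoria: +19.5%. Applied ad valorem rate: 24.5% + 19.5% = 44%.
Duty = $704,719.08 × 44% = $310,076.40.
Total = $0.00 + $3,950.96 + $310,076.40 = $314,027.36.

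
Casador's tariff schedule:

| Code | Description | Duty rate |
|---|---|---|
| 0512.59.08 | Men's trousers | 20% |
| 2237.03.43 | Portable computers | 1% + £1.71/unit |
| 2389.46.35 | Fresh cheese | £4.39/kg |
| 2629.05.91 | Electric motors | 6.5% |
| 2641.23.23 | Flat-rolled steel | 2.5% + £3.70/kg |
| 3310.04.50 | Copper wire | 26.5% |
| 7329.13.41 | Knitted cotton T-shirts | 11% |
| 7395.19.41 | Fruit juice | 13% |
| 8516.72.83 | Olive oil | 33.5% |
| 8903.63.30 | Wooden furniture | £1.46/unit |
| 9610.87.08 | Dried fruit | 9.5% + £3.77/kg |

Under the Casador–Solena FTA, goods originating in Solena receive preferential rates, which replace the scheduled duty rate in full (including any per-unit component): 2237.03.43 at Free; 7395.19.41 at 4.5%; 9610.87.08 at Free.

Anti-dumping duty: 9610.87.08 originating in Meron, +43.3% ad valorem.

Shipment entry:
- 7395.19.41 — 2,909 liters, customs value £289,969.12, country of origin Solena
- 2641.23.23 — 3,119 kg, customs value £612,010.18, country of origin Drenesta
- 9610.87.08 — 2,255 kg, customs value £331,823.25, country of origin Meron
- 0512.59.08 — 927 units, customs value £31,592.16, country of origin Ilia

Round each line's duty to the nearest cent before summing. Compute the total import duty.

£229,911.62

Line 1 (7395.19.41, Solena, 2,909 liters, £289,969.12):
Base rate for 7395.19.41 is 13%.
Origin Solena qualifies under the Casador–Solena agreement and 7395.19.41 is covered: preferential rate 4.5% applies instead.
Duty = £289,969.12 × 4.5% = £13,048.61.
Line 2 (2641.23.23, Drenesta, 3,119 kg, £612,010.18):
Base rate for 2641.23.23 is 2.5% + £3.70/kg.
Duty = £612,010.18 × 2.5% + 3,119 × £3.70 = £26,840.55.
Line 3 (9610.87.08, Meron, 2,255 kg, £331,823.25):
Base rate for 9610.87.08 is 9.5% + £3.77/kg.
9610.87.08 has an FTA preferential rate, but origin Meron is not Solena; base rate stands.
Additional duty on 9610.87.08 from Meron: +43.3%. Applied ad valorem rate: 9.5% + 43.3% = 52.8%.
Duty = £331,823.25 × 52.8% + 2,255 × £3.77 = £183,704.03.
Line 4 (0512.59.08, Ilia, 927 units, £31,592.16):
Base rate for 0512.59.08 is 20%.
Duty = £31,592.16 × 20% = £6,318.43.
Total = £13,048.61 + £26,840.55 + £183,704.03 + £6,318.43 = £229,911.62.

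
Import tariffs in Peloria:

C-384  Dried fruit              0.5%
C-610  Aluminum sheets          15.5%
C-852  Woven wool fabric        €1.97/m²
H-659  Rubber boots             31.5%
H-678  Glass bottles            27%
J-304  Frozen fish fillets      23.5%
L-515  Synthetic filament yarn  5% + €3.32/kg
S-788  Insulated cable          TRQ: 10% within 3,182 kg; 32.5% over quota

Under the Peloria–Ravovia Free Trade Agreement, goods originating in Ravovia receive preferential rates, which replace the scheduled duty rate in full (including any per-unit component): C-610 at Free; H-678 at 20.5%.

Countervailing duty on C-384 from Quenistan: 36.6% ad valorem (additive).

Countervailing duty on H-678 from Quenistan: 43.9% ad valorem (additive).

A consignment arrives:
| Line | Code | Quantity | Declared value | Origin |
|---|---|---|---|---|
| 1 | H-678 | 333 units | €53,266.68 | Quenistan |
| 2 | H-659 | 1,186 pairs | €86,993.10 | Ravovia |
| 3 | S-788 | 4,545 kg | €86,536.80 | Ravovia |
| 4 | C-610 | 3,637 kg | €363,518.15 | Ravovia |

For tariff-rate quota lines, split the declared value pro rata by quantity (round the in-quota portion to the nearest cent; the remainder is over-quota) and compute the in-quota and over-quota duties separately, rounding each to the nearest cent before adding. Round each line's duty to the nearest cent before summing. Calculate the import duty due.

€79,661.68

Line 1 (H-678, Quenistan, 333 units, €53,266.68):
Base rate for H-678 is 27%.
H-678 has an FTA preferential rate, but origin Quenistan is not Ravovia; base rate stands.
Additional duty on H-678 from Quenistan: +43.9%. Applied ad valorem rate: 27% + 43.9% = 70.9%.
Duty = €53,266.68 × 70.9% = €37,766.08.
Line 2 (H-659, Ravovia, 1,186 pairs, €86,993.10):
Base rate for H-659 is 31.5%.
Origin Ravovia is the FTA partner but H-659 is not on the preference list; base rate stands.
Duty = €86,993.10 × 31.5% = €27,402.83.
Line 3 (S-788, Ravovia, 4,545 kg, €86,536.80):
Code S-788 is under a tariff-rate quota (threshold 3,182 kg). In-quota: 3,182 kg at 10%; over-quota: 1,363 kg at 32.5%.
Pro-rata value split: in-quota = €86,536.80 × 3,182/4,545 = €60,585.28; over-quota = €86,536.80 − €60,585.28 = €25,951.52.
In-quota duty = €60,585.28 × 10% = €6,058.53. Over-quota duty = €25,951.52 × 32.5% = €8,434.24.
Line duty = €6,058.53 + €8,434.24 = €14,492.77.
Line 4 (C-610, Ravovia, 3,637 kg, €363,518.15):
Base rate for C-610 is 15.5%.
Origin Ravovia qualifies under the Peloria–Ravovia agreement and C-610 is covered: preferential rate Free applies instead.
Duty = €363,518.15 × 0% = €0.00.
Total = €37,766.08 + €27,402.83 + €14,492.77 + €0.00 = €79,661.68.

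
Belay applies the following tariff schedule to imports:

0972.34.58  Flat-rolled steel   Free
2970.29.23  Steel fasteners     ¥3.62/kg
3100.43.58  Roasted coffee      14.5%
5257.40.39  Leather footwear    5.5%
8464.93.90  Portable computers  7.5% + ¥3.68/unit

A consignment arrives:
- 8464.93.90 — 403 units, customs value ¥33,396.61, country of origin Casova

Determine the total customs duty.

Line 1 (8464.93.90, Casova, 403 units, ¥33,396.61):
Base rate for 8464.93.90 is 7.5% + ¥3.68/unit.
Duty = ¥33,396.61 × 7.5% + 403 × ¥3.68 = ¥3,987.79.

¥3,987.79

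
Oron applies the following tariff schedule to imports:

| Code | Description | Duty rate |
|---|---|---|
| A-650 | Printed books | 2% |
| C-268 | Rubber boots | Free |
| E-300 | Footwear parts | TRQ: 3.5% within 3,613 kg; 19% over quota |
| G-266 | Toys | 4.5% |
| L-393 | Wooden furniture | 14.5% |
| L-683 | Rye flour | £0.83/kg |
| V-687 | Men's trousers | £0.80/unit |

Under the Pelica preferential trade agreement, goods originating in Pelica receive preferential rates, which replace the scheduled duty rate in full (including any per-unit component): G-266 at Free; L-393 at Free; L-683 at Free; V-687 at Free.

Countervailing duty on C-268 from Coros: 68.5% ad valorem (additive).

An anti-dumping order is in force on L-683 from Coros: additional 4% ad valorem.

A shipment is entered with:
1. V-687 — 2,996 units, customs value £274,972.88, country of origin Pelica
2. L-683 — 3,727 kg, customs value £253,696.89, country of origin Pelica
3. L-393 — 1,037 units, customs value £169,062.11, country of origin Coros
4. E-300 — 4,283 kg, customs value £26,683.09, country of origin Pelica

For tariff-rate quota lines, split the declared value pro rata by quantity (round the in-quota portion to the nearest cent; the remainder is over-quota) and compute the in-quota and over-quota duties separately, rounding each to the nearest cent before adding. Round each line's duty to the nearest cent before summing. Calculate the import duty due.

Line 1 (V-687, Pelica, 2,996 units, £274,972.88):
Base rate for V-687 is £0.80/unit.
Origin Pelica qualifies under the Oron–Pelica agreement and V-687 is covered: preferential rate Free applies instead.
Duty = £274,972.88 × 0% = £0.00.
Line 2 (L-683, Pelica, 3,727 kg, £253,696.89):
Base rate for L-683 is £0.83/kg.
Origin Pelica qualifies under the Oron–Pelica agreement and L-683 is covered: preferential rate Free applies instead.
The additional-duty order on L-683 targets Coros, not Pelica; it does not apply.
Duty = £253,696.89 × 0% = £0.00.
Line 3 (L-393, Coros, 1,037 units, £169,062.11):
Base rate for L-393 is 14.5%.
L-393 has an FTA preferential rate, but origin Coros is not Pelica; base rate stands.
Duty = £169,062.11 × 14.5% = £24,514.01.
Line 4 (E-300, Pelica, 4,283 kg, £26,683.09):
Code E-300 is under a tariff-rate quota (threshold 3,613 kg). In-quota: 3,613 kg at 3.5%; over-quota: 670 kg at 19%.
Pro-rata value split: in-quota = £26,683.09 × 3,613/4,283 = £22,508.99; over-quota = £26,683.09 − £22,508.99 = £4,174.10.
In-quota duty = £22,508.99 × 3.5% = £787.81. Over-quota duty = £4,174.10 × 19% = £793.08.
Line duty = £787.81 + £793.08 = £1,580.89.
Total = £0.00 + £0.00 + £24,514.01 + £1,580.89 = £26,094.90.

£26,094.90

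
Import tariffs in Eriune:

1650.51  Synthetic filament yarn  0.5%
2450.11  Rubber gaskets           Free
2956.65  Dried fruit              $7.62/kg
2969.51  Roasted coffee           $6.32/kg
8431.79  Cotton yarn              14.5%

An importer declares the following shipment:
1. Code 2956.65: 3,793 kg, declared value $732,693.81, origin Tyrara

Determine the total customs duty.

Line 1 (2956.65, Tyrara, 3,793 kg, $732,693.81):
Base rate for 2956.65 is $7.62/kg.
Duty = 3,793 × $7.62 = $28,902.66.

$28,902.66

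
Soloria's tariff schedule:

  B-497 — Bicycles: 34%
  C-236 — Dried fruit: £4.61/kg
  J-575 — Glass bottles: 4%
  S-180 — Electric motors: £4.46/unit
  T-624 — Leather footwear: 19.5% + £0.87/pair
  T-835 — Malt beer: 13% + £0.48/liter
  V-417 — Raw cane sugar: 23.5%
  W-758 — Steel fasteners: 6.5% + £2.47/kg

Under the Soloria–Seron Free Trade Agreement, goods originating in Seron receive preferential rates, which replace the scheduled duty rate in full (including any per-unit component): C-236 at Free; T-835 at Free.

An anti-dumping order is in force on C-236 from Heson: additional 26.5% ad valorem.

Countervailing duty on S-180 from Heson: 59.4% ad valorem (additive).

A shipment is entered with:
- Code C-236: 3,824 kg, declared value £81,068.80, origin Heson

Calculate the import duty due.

Line 1 (C-236, Heson, 3,824 kg, £81,068.80):
Base rate for C-236 is £4.61/kg.
C-236 has an FTA preferential rate, but origin Heson is not Seron; base rate stands.
Additional duty on C-236 from Heson: +26.5% ad valorem. Applied ad valorem rate = 26.5%.
Duty = £81,068.80 × 26.5% + 3,824 × £4.61 = £39,111.87.

£39,111.87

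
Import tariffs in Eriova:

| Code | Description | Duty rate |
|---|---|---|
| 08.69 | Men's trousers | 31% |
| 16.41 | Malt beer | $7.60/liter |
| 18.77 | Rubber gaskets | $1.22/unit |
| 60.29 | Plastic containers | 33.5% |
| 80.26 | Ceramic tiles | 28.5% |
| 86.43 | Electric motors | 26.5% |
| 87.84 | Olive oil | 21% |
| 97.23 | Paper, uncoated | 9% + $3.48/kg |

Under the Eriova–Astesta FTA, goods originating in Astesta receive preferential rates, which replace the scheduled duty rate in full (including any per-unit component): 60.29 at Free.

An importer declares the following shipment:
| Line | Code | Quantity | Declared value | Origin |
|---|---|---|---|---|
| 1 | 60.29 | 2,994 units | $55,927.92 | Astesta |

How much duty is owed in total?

$0.00

Line 1 (60.29, Astesta, 2,994 units, $55,927.92):
Base rate for 60.29 is 33.5%.
Origin Astesta qualifies under the Eriova–Astesta agreement and 60.29 is covered: preferential rate Free applies instead.
Duty = $55,927.92 × 0% = $0.00.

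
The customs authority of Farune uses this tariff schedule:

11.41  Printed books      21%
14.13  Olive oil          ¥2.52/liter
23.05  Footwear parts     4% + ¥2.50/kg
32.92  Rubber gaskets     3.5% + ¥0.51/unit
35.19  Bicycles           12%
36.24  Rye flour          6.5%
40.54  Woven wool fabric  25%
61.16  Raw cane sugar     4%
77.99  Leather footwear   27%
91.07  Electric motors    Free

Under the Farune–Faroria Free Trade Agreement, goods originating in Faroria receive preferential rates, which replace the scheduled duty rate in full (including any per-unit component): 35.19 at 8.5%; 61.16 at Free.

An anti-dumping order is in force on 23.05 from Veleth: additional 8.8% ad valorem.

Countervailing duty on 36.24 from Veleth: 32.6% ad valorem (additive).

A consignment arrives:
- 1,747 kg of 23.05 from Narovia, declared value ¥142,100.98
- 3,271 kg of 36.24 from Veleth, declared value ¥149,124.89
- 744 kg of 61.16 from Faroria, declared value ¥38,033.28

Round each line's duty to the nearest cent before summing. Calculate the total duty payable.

¥68,359.37

Line 1 (23.05, Narovia, 1,747 kg, ¥142,100.98):
Base rate for 23.05 is 4% + ¥2.50/kg.
The additional-duty order on 23.05 targets Veleth, not Narovia; it does not apply.
Duty = ¥142,100.98 × 4% + 1,747 × ¥2.50 = ¥10,051.54.
Line 2 (36.24, Veleth, 3,271 kg, ¥149,124.89):
Base rate for 36.24 is 6.5%.
Additional duty on 36.24 from Veleth: +32.6%. Applied ad valorem rate: 6.5% + 32.6% = 39.1%.
Duty = ¥149,124.89 × 39.1% = ¥58,307.83.
Line 3 (61.16, Faroria, 744 kg, ¥38,033.28):
Base rate for 61.16 is 4%.
Origin Faroria qualifies under the Farune–Faroria agreement and 61.16 is covered: preferential rate Free applies instead.
Duty = ¥38,033.28 × 0% = ¥0.00.
Total = ¥10,051.54 + ¥58,307.83 + ¥0.00 = ¥68,359.37.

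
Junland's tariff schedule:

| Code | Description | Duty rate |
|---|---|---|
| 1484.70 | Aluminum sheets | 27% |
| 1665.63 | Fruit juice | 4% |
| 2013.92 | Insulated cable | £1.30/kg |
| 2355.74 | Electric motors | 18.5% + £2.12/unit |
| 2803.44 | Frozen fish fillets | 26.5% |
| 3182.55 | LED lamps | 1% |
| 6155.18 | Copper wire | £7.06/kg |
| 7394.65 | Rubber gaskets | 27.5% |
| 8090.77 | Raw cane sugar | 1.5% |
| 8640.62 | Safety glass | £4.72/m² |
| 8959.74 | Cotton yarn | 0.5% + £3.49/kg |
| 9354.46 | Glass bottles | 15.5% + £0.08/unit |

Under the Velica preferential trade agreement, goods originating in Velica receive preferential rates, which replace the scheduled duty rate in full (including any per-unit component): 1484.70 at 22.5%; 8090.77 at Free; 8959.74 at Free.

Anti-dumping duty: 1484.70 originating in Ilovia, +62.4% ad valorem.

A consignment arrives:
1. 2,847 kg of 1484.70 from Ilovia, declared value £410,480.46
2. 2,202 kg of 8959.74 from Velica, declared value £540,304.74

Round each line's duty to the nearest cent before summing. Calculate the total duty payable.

£366,969.53

Line 1 (1484.70, Ilovia, 2,847 kg, £410,480.46):
Base rate for 1484.70 is 27%.
1484.70 has an FTA preferential rate, but origin Ilovia is not Velica; base rate stands.
Additional duty on 1484.70 from Ilovia: +62.4%. Applied ad valorem rate: 27% + 62.4% = 89.4%.
Duty = £410,480.46 × 89.4% = £366,969.53.
Line 2 (8959.74, Velica, 2,202 kg, £540,304.74):
Base rate for 8959.74 is 0.5% + £3.49/kg.
Origin Velica qualifies under the Junland–Velica agreement and 8959.74 is covered: preferential rate Free applies instead.
Duty = £540,304.74 × 0% = £0.00.
Total = £366,969.53 + £0.00 = £366,969.53.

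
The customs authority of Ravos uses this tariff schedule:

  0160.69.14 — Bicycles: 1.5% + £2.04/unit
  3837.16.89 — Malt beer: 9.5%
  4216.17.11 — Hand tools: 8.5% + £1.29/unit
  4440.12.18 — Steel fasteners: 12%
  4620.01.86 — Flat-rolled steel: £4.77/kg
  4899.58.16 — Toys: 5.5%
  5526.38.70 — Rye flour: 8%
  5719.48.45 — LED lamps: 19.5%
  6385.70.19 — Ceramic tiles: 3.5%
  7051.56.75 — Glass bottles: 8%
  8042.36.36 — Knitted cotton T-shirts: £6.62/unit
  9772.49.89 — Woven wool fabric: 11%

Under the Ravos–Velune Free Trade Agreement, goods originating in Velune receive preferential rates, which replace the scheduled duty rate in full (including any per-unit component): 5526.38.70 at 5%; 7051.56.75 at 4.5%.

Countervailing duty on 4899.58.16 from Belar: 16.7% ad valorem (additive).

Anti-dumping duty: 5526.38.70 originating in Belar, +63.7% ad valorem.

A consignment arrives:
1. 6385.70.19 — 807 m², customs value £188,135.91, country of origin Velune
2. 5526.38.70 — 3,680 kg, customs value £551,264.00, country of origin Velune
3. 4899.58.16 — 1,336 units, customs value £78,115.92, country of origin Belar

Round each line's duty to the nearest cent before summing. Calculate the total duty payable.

Line 1 (6385.70.19, Velune, 807 m², £188,135.91):
Base rate for 6385.70.19 is 3.5%.
Origin Velune is the FTA partner but 6385.70.19 is not on the preference list; base rate stands.
Duty = £188,135.91 × 3.5% = £6,584.76.
Line 2 (5526.38.70, Velune, 3,680 kg, £551,264.00):
Base rate for 5526.38.70 is 8%.
Origin Velune qualifies under the Ravos–Velune agreement and 5526.38.70 is covered: preferential rate 5% applies instead.
The additional-duty order on 5526.38.70 targets Belar, not Velune; it does not apply.
Duty = £551,264.00 × 5% = £27,563.20.
Line 3 (4899.58.16, Belar, 1,336 units, £78,115.92):
Base rate for 4899.58.16 is 5.5%.
Additional duty on 4899.58.16 from Belar: +16.7%. Applied ad valorem rate: 5.5% + 16.7% = 22.2%.
Duty = £78,115.92 × 22.2% = £17,341.73.
Total = £6,584.76 + £27,563.20 + £17,341.73 = £51,489.69.

£51,489.69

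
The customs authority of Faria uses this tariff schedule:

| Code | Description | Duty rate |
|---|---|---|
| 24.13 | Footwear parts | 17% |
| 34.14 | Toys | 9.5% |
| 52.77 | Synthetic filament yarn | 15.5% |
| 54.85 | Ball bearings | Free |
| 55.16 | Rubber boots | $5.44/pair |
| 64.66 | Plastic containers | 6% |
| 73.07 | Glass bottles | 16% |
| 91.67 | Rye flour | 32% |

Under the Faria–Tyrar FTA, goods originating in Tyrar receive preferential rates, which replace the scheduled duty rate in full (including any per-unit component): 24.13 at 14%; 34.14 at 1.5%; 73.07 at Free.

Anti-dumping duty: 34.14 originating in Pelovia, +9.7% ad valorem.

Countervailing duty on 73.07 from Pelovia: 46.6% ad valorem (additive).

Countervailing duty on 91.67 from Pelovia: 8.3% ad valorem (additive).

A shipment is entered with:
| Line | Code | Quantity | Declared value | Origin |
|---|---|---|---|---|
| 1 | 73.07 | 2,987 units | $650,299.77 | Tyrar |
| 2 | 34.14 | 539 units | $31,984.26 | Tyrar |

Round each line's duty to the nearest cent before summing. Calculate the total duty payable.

Line 1 (73.07, Tyrar, 2,987 units, $650,299.77):
Base rate for 73.07 is 16%.
Origin Tyrar qualifies under the Faria–Tyrar agreement and 73.07 is covered: preferential rate Free applies instead.
The additional-duty order on 73.07 targets Pelovia, not Tyrar; it does not apply.
Duty = $650,299.77 × 0% = $0.00.
Line 2 (34.14, Tyrar, 539 units, $31,984.26):
Base rate for 34.14 is 9.5%.
Origin Tyrar qualifies under the Faria–Tyrar agreement and 34.14 is covered: preferential rate 1.5% applies instead.
The additional-duty order on 34.14 targets Pelovia, not Tyrar; it does not apply.
Duty = $31,984.26 × 1.5% = $479.76.
Total = $0.00 + $479.76 = $479.76.

$479.76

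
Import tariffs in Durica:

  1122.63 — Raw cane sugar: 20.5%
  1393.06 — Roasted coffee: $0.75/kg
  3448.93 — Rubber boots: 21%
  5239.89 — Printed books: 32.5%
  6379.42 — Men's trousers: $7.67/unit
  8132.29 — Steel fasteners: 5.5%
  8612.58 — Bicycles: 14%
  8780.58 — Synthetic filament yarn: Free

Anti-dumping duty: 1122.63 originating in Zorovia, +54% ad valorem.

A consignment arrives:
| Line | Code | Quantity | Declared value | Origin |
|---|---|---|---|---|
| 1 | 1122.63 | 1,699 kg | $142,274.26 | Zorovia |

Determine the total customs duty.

Line 1 (1122.63, Zorovia, 1,699 kg, $142,274.26):
Base rate for 1122.63 is 20.5%.
Additional duty on 1122.63 from Zorovia: +54%. Applied ad valorem rate: 20.5% + 54% = 74.5%.
Duty = $142,274.26 × 74.5% = $105,994.32.

$105,994.32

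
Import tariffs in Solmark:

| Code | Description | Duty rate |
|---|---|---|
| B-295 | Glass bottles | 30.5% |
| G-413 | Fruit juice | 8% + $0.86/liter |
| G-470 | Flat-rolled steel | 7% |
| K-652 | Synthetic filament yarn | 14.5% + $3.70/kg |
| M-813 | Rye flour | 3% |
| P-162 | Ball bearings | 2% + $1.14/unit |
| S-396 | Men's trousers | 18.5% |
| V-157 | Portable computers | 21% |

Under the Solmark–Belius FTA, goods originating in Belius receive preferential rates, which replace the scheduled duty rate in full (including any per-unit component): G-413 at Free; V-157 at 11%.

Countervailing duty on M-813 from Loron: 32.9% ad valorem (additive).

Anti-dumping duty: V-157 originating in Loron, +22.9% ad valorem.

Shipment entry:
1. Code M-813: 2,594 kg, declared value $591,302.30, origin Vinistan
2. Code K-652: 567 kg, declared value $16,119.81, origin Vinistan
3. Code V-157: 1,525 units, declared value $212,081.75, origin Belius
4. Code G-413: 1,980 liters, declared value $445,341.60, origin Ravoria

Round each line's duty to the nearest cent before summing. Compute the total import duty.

Line 1 (M-813, Vinistan, 2,594 kg, $591,302.30):
Base rate for M-813 is 3%.
The additional-duty order on M-813 targets Loron, not Vinistan; it does not apply.
Duty = $591,302.30 × 3% = $17,739.07.
Line 2 (K-652, Vinistan, 567 kg, $16,119.81):
Base rate for K-652 is 14.5% + $3.70/kg.
Duty = $16,119.81 × 14.5% + 567 × $3.70 = $4,435.27.
Line 3 (V-157, Belius, 1,525 units, $212,081.75):
Base rate for V-157 is 21%.
Origin Belius qualifies under the Solmark–Belius agreement and V-157 is covered: preferential rate 11% applies instead.
The additional-duty order on V-157 targets Loron, not Belius; it does not apply.
Duty = $212,081.75 × 11% = $23,328.99.
Line 4 (G-413, Ravoria, 1,980 liters, $445,341.60):
Base rate for G-413 is 8% + $0.86/liter.
G-413 has an FTA preferential rate, but origin Ravoria is not Belius; base rate stands.
Duty = $445,341.60 × 8% + 1,980 × $0.86 = $37,330.13.
Total = $17,739.07 + $4,435.27 + $23,328.99 + $37,330.13 = $82,833.46.

$82,833.46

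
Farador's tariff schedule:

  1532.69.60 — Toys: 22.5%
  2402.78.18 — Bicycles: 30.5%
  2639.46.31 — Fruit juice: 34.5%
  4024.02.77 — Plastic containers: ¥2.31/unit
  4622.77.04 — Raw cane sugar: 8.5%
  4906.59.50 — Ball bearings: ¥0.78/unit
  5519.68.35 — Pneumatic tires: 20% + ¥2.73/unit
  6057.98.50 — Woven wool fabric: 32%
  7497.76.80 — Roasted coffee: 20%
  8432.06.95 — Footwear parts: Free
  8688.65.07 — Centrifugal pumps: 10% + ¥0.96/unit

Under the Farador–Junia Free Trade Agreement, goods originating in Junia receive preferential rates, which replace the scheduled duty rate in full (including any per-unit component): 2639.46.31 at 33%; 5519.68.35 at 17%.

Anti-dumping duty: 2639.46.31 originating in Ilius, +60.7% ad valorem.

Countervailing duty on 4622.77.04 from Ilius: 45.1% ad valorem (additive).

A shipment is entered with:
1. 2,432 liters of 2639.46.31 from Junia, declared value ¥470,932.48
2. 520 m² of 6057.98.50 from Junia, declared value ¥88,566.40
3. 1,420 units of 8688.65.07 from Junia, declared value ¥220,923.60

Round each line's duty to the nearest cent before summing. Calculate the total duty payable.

Line 1 (2639.46.31, Junia, 2,432 liters, ¥470,932.48):
Base rate for 2639.46.31 is 34.5%.
Origin Junia qualifies under the Farador–Junia agreement and 2639.46.31 is covered: preferential rate 33% applies instead.
The additional-duty order on 2639.46.31 targets Ilius, not Junia; it does not apply.
Duty = ¥470,932.48 × 33% = ¥155,407.72.
Line 2 (6057.98.50, Junia, 520 m², ¥88,566.40):
Base rate for 6057.98.50 is 32%.
Origin Junia is the FTA partner but 6057.98.50 is not on the preference list; base rate stands.
Duty = ¥88,566.40 × 32% = ¥28,341.25.
Line 3 (8688.65.07, Junia, 1,420 units, ¥220,923.60):
Base rate for 8688.65.07 is 10% + ¥0.96/unit.
Origin Junia is the FTA partner but 8688.65.07 is not on the preference list; base rate stands.
Duty = ¥220,923.60 × 10% + 1,420 × ¥0.96 = ¥23,455.56.
Total = ¥155,407.72 + ¥28,341.25 + ¥23,455.56 = ¥207,204.53.

¥207,204.53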